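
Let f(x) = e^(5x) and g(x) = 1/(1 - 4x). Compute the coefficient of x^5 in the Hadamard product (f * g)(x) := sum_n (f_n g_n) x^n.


Expanding: f_k = 5^k/k! (from e^(5x)) and g_k = 4^k (from 1/(1 - 4x)). So the Hadamard coefficient (f * g)_k = 5^k 4^k / k! = (20)^k / k!.
For k = 5: 20^5/5! = 3200000/120 = 80000/3.

80000/3


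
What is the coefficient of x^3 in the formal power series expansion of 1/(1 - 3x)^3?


The general identity 1/(1 - c x)^r = sum_{k>=0} c^k C(k + r - 1, r - 1) x^k follows by substituting y = c x into 1/(1 - y)^r = sum_{k>=0} C(k + r - 1, r - 1) y^k.
For c = 3, r = 3, k = 3:
3^3 * C(5, 2) = 27 * 10 = 270.

270


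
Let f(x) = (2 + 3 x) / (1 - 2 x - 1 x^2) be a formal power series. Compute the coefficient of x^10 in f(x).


Write f(x) = sum_{k>=0} a_k x^k. Multiplying both sides by 1 - 2 x - 1 x^2 gives
(1 - 2 x - 1 x^2) sum_{k>=0} a_k x^k = 2 + 3 x.
Matching coefficients:
 x^0: a_0 = 2
 x^1: a_1 - 2 a_0 = 3  =>  a_1 = 2*2 + 3 = 7
 x^k (k >= 2): a_k = 2 a_{k-1} + 1 a_{k-2}.
Iterating: a_2 = 16, a_3 = 39, a_4 = 94, a_5 = 227, a_6 = 548, a_7 = 1323, a_8 = 3194, a_9 = 7711, a_10 = 18616.
So the coefficient of x^10 is 18616.

18616


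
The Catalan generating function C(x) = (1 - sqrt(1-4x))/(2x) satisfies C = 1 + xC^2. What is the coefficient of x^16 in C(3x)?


Substituting x -> 3x scales the n-th coefficient by 3^n, so [x^16] C(3x) = 3^16 * C_16.
C_16 = C(2*16, 16)/(17) = 601080390/17 = 35357670.
So 3^16 * 35357670 = 43046721 * 35357670 = 1522031755700070.

1522031755700070


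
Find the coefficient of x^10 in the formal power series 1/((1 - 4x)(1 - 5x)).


By partial fractions or Cauchy convolution:
The coefficient equals sum_{k=0}^{10} 4^k * 5^(10-k).
= 44633821

44633821


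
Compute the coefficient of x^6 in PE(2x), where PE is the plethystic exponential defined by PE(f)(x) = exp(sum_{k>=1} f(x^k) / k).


With f(x) = 2x, the exponent is sum_{k>=1} 2 x^k / k = 2 * (-ln(1 - x)). Exponentiating:
PE(2x) = exp(-2 ln(1 - x)) = 1/(1 - x)^2.
By the negative binomial expansion, [x^n] 1/(1 - x)^2 = C(n + 1, 1).
For n = 6: C(7, 1) = 7.

7


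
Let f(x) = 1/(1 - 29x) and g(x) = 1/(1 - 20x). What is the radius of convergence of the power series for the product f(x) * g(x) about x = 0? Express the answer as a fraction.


The radius of 1/(1 - 29x) is 1/29 (nearest singularity at x = 1/29), and the radius of 1/(1 - 20x) is 1/20.
The product f(x)*g(x) = 1/((1 - 29x)(1 - 20x)) has singularities at both 1/29 and 1/20, so its radius of convergence is the distance to the nearest one:
min(1/29, 1/20) = 1/29.

1/29


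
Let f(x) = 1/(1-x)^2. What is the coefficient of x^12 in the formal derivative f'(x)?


Differentiate: d/dx [ 1/(1-x)^r ] = r / (1-x)^(r+1).
Here r = 2, so f'(x) = 2 / (1-x)^3.
The expansion of 1/(1-x)^(r+1) has coefficient of x^n equal to C(n+r, r).
So the coefficient of x^12 in f'(x) is
2 * C(14, 2) = 2 * 91 = 182

182


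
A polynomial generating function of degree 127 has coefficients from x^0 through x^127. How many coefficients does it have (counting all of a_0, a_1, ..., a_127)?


A polynomial of degree 127 takes the form a_0 + a_1 x + ... + a_127 x^127.
The number of coefficients is 127 + 1 = 128.

128


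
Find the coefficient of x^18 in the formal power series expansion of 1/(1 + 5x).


Write 1/(1 + c x) = 1/(1 - (-c) x) and apply the geometric-series identity
1/(1 - y) = sum_{k>=0} y^k to get 1/(1 + c x) = sum_{k>=0} (-c)^k x^k.
So the coefficient of x^k is (-c)^k = (-1)^k * c^k.
Here c = 5 and k = 18:
(-5)^18 = 1 * 3814697265625 = 3814697265625

3814697265625


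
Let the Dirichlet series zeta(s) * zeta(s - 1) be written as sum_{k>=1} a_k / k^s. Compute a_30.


Convolution gives a_k = sum_{d | k} d * 1 = sum_{d | k} d = sigma(k), the sum of positive divisors of k.
For k = 30, the divisors are 1, 2, 3, 5, 6, 10, 15, 30, so
sigma(30) = 1 + 2 + 3 + 5 + 6 + 10 + 15 + 30 = 72.

72


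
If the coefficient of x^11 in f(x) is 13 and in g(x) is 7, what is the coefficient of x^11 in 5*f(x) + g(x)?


Scalar multiplication scales coefficients: 5 * 13 = 65.
Then add the g coefficient: 65 + 7
= 72

72


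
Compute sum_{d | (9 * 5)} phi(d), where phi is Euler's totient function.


First, 9 * 5 = 45. One classical identity is sum_{d | n} phi(d) = n (each k in [1, n] has a unique gcd with n, and among the k's with gcd(k, n) = n/d there are phi(d) of them). So the sum equals 45. We also verify directly:
Divisors of 45: 1, 3, 5, 9, 15, 45.
phi values: 1, 2, 4, 6, 8, 24.
Sum = 45.

45


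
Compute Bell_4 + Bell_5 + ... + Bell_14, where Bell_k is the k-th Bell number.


Recall Bell_k counts set partitions of a k-set (with Bell_0 = 1 by convention).
Bell_4 through Bell_14: 15, 52, 203, 877, 4140, 21147, 115975, 678570, 4213597, 27644437, 190899322
Sum = 15 + 52 + 203 + 877 + 4140 + 21147 + 115975 + 678570 + 4213597 + 27644437 + 190899322 = 223578335.

223578335


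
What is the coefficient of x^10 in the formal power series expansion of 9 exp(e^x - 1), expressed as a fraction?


exp(e^x - 1) is the exponential generating function for the Bell numbers Bell_k: exp(e^x - 1) = sum_{k>=0} Bell_k x^k / k!.
So the coefficient of x^10 in 9 exp(e^x - 1) is 9 Bell_10 / 10!.
Computing: Bell_10 = 115975 and 10! = 3628800, giving
9 * 115975/3628800 = 4639/16128.

4639/16128


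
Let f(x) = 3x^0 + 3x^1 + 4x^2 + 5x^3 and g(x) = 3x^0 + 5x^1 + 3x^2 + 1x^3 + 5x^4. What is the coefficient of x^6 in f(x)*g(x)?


Cauchy product at x^6:
4*5 + 5*1
= 25

25


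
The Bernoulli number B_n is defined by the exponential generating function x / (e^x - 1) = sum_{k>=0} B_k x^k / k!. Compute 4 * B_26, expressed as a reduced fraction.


Bernoulli numbers can also be computed recursively via B_0 = 1 and sum_{j=0}^{m} C(m+1, j) B_j = 0 for m >= 1. Odd-index Bernoulli numbers vanish for k >= 3.
Computing B_26 = 8553103/6, so 4 * B_26 = 4 * 8553103/6 = 17106206/3.

17106206/3


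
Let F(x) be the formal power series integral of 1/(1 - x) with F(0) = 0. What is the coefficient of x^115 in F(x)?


1/(1 - x) = sum_{k>=0} x^k. Integrating termwise and using F(0) = 0 gives
F(x) = sum_{k>=0} x^(k+1) / (k+1) = sum_{m>=1} x^m / m = -ln(1 - x).
So the coefficient of x^115 is 1/115 = 1/115.

1/115


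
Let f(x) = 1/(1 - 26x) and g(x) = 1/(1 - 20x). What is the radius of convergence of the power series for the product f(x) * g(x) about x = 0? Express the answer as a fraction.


The radius of 1/(1 - 26x) is 1/26 (nearest singularity at x = 1/26), and the radius of 1/(1 - 20x) is 1/20.
The product f(x)*g(x) = 1/((1 - 26x)(1 - 20x)) has singularities at both 1/26 and 1/20, so its radius of convergence is the distance to the nearest one:
min(1/26, 1/20) = 1/26.

1/26


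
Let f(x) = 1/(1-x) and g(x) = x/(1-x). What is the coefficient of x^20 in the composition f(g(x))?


First simplify the composition: f(g(x)) = 1/(1 - x/(1-x)) = (1-x)/((1-x) - x) = (1-x)/(1-2x).
Now extract the coefficient. Write (1-x)/(1-2x) = 1/(1-2x) - x/(1-2x).
The coefficient of x^n in 1/(1-2x) is 2^n, and in x/(1-2x) is 2^(n-1) (for n >= 1).
So the coefficient of x^20 is 2^20 - 2^19 = 1048576 - 524288 = 524288.

524288


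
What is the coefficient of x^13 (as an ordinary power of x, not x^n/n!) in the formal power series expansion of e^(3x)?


The exponential series is e^y = sum_{k>=0} y^k / k!. Substituting y = 3x gives
e^(3x) = sum_{k>=0} 3^k x^k / k!.
So the coefficient of x^n is a^n/n! with a = 3, n = 13:
3^13 / 13! = 1594323/6227020800 = 6561/25625600

6561/25625600


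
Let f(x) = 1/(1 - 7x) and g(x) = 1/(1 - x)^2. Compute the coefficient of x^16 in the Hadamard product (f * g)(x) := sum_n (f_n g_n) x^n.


f has coefficients f_k = 7^k. For g = 1/(1 - x)^2 the coefficient is g_k = C(k + 1, 1) = k + 1. The Hadamard coefficient is (f * g)_k = 7^k * (k + 1).
For k = 16: 7^16 * 17 = 33232930569601 * 17 = 564959819683217.

564959819683217


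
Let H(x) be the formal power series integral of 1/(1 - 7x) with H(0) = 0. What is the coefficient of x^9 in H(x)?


1/(1 - 7x) = sum_{k>=0} 7^k x^k. Integrating termwise with H(0) = 0:
H(x) = sum_{k>=0} 7^k x^(k+1) / (k+1) = sum_{m>=1} 7^(m-1) x^m / m.
For m = 9: 7^8/9 = 5764801/9 = 5764801/9.

5764801/9


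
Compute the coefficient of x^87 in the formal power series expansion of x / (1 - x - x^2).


Let f(x) = sum_{k>=0} a_k x^k. Multiplying f(x) * (1 - x - x^2) = x and matching coefficients gives a_0 = 0, a_1 = 1, and a_k = a_{k-1} + a_{k-2} for k >= 2. These are the Fibonacci numbers F_k.
Iterating from F_0 = 0, F_1 = 1:
F_0=0, F_1=1, F_2=1, F_3=2, F_4=3, F_5=5, F_6=8, F_7=13, F_8=21, F_9=34, ...
F_87 = 679891637638612258.

679891637638612258


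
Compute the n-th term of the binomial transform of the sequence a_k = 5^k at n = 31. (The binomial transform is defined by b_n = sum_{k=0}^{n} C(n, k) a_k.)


With a_k = 5^k, b_n = sum_{k=0}^{n} C(n, k) 5^k = (1 + 5)^n by the binomial theorem.
For n = 31: (1 + 5)^31 = 6^31 = 1326443518324400147398656.

1326443518324400147398656


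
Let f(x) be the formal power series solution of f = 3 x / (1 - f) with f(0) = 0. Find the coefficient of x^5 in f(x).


Apply Lagrange inversion: f = 3 x * phi(f) with phi(t) = 1/(1 - t), so
[x^n] f = 3^n * (1/n) [t^(n-1)] phi(t)^n = 3^n * (1/n) [t^(n-1)] (1 - t)^(-n) = 3^n * (1/n) C(2n - 2, n - 1) = 3^n * C_{n-1}.
For n = 5: C_4 = C(8, 4) / 5 = 70/5 = 14.
With the 3^5 = 243 factor, the coefficient is 243 * 14 = 3402.

3402


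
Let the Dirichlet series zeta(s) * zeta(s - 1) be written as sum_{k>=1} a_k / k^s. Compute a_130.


Convolution gives a_k = sum_{d | k} d * 1 = sum_{d | k} d = sigma(k), the sum of positive divisors of k.
For k = 130, the divisors are 1, 2, 5, 10, 13, 26, 65, 130, so
sigma(130) = 1 + 2 + 5 + 10 + 13 + 26 + 65 + 130 = 252.

252


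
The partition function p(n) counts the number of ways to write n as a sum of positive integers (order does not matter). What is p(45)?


Using the generating function prod_{k>=1} 1/(1-x^k), we compute p(45).
By dynamic programming over parts 1 through 45:
p(45) = 89134

89134


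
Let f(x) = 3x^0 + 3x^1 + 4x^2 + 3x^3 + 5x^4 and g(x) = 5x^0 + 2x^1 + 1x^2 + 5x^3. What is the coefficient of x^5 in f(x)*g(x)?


Cauchy product at x^5:
4*5 + 3*1 + 5*2
= 33

33


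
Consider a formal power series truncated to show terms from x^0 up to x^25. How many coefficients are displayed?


From x^0 to x^25 inclusive, the count is 25 - 0 + 1 = 26.

26


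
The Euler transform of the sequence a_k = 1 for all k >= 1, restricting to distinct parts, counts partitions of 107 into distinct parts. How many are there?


Partitions of 107 into distinct parts can be computed via generating function.
Product (1+x)(1+x^2)(1+x^3)...
The coefficient of x^107 = 789640

789640


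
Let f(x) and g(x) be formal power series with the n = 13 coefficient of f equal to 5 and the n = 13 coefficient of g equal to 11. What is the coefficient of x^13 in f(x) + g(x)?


Addition of formal power series is termwise.
The coefficient of x^13 in f + g = 5 + 11
= 16

16


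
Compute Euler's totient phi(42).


phi(n) counts integers in [1, n] coprime to n. Using the multiplicative formula phi(n) = n * prod_{p | n} (1 - 1/p):
42 = 2 * 3 * 7, so
phi(42) = 42 * (1 - 1/2) * (1 - 1/3) * (1 - 1/7) = 12.

12


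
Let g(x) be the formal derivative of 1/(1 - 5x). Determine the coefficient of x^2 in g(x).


Differentiate termwise: d/dx sum_{k>=0} 5^k x^k = sum_{k>=1} k 5^k x^(k-1) = sum_{j>=0} (j+1) 5^(j+1) x^j.
Equivalently, d/dx [1/(1 - 5x)] = 5/(1 - 5x)^2.
For j = 2: 3 * 5^3 = 3 * 125 = 375.

375


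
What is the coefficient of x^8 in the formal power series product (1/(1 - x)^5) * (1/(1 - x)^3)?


Combine the factors: (1/(1 - x)^5) * (1/(1 - x)^3) = 1/(1 - x)^8.
Then use 1/(1 - x)^r = sum_{k>=0} C(k + r - 1, r - 1) x^k with r = 8 and k = 8:
C(15, 7) = 6435.

6435


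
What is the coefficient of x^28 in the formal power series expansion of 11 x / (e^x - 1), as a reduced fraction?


The exponential generating function for Bernoulli numbers is
x / (e^x - 1) = sum_{k>=0} B_k x^k / k!.
So the coefficient of x^28 in 11 x / (e^x - 1) is 11 B_28 / 28!.
Computing: B_28 = -23749461029/870, 28! = 304888344611713860501504000000, giving
11 * -23749461029/870 / 304888344611713860501504000000 = -3392780147/3444842335223260501770240000000.

-3392780147/3444842335223260501770240000000


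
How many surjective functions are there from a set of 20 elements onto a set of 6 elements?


By inclusion-exclusion on which target elements are missed, the number of surjections from an n-set onto a k-set is
surj(n, k) = sum_{j=0}^{k} (-1)^j C(k, j) (k - j)^n.
Equivalently surj(n, k) = k! * S(n, k), where S(n, k) is the Stirling number of the second kind.
For n = 20, k = 6:
S(20, 6) = 4306078895384, so
surj = 6! * 4306078895384 = 720 * 4306078895384 = 3100376804676480.

3100376804676480


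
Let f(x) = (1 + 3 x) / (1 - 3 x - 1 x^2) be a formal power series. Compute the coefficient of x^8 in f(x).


Write f(x) = sum_{k>=0} a_k x^k. Multiplying both sides by 1 - 3 x - 1 x^2 gives
(1 - 3 x - 1 x^2) sum_{k>=0} a_k x^k = 1 + 3 x.
Matching coefficients:
 x^0: a_0 = 1
 x^1: a_1 - 3 a_0 = 3  =>  a_1 = 3*1 + 3 = 6
 x^k (k >= 2): a_k = 3 a_{k-1} + 1 a_{k-2}.
Iterating: a_2 = 19, a_3 = 63, a_4 = 208, a_5 = 687, a_6 = 2269, a_7 = 7494, a_8 = 24751.
So the coefficient of x^8 is 24751.

24751


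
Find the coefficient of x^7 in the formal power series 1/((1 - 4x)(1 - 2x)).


By partial fractions or Cauchy convolution:
The coefficient equals sum_{k=0}^{7} 4^k * 2^(7-k).
= 32640

32640


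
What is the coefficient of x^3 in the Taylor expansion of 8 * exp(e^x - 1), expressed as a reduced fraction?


exp(e^x - 1) = sum_{k>=0} Bell_k x^k / k!, where Bell_k is the k-th Bell number.
So the coefficient of x^3 is 8 * Bell_3 / 3!.
Computing: Bell_3 = 5 and 3! = 6, giving
8 * 5/6 = 20/3.

20/3


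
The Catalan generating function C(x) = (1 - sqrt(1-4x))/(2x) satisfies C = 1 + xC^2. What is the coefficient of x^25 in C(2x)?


Substituting x -> 2x scales the n-th coefficient by 2^n, so [x^25] C(2x) = 2^25 * C_25.
C_25 = C(2*25, 25)/(26) = 126410606437752/26 = 4861946401452.
So 2^25 * 4861946401452 = 33554432 * 4861946401452 = 163139849915165835264.

163139849915165835264


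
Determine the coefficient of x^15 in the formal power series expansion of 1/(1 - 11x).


The geometric series identity gives 1/(1 - c x) = sum_{k>=0} c^k x^k, so the coefficient of x^k is c^k.
Here c = 11 and k = 15.
Computing: 11^15 = 4177248169415651

4177248169415651


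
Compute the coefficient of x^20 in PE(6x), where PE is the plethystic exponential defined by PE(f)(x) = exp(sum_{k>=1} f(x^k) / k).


With f(x) = 6x, the exponent is sum_{k>=1} 6 x^k / k = 6 * (-ln(1 - x)). Exponentiating:
PE(6x) = exp(-6 ln(1 - x)) = 1/(1 - x)^6.
By the negative binomial expansion, [x^n] 1/(1 - x)^6 = C(n + 5, 5).
For n = 20: C(25, 5) = 53130.

53130


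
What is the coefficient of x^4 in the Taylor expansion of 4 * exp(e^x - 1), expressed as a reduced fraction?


exp(e^x - 1) = sum_{k>=0} Bell_k x^k / k!, where Bell_k is the k-th Bell number.
So the coefficient of x^4 is 4 * Bell_4 / 4!.
Computing: Bell_4 = 15 and 4! = 24, giving
4 * 15/24 = 5/2.

5/2


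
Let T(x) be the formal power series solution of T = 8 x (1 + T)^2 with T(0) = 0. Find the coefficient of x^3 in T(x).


Apply the Lagrange inversion formula: if T = 8 x * phi(T) with phi(t) = (1 + t)^2, then [x^n] T = 8^n * (1/n) [t^(n-1)] phi(t)^n = 8^n * (1/n) [t^(n-1)] (1 + t)^(2n) = 8^n * (1/n) C(2n, n-1).
Using the identity C(2n, n-1) = C(2n, n) * n / (n+1), the unscaled factor equals C(2n, n) / (n+1) = C_n, the n-th Catalan number.
For n = 3: C_3 = C(6, 3) / 4 = 20/4 = 5.
With the 8^3 = 512 factor, the coefficient is 512 * 5 = 2560.

2560


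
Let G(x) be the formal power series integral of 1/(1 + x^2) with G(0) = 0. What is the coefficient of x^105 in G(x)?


1/(1 + x^2) = sum_{j>=0} (-1)^j x^(2j). Integrating termwise with G(0) = 0:
G(x) = sum_{j>=0} (-1)^j x^(2j+1) / (2j+1) = arctan(x).
Only odd powers are nonzero. For x^105 write 105 = 2*52 + 1, giving
(-1)^52 / 105 = 1/105 = 1/105.

1/105


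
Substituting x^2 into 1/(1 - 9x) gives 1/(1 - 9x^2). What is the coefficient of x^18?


The coefficient of x^(2m) in 1/(1 - 9x^2) is 9^m.
With n = 18 = 2*9, the coefficient is 9^9 = 387420489.

387420489


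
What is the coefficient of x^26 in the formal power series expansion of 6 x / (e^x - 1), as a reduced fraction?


The exponential generating function for Bernoulli numbers is
x / (e^x - 1) = sum_{k>=0} B_k x^k / k!.
So the coefficient of x^26 in 6 x / (e^x - 1) is 6 B_26 / 26!.
Computing: B_26 = 8553103/6, 26! = 403291461126605635584000000, giving
6 * 8553103/6 / 403291461126605635584000000 = 657931/31022420086661971968000000.

657931/31022420086661971968000000


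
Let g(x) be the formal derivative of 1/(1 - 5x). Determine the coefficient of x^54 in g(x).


Differentiate termwise: d/dx sum_{k>=0} 5^k x^k = sum_{k>=1} k 5^k x^(k-1) = sum_{j>=0} (j+1) 5^(j+1) x^j.
Equivalently, d/dx [1/(1 - 5x)] = 5/(1 - 5x)^2.
For j = 54: 55 * 5^55 = 55 * 277555756156289135105907917022705078125 = 15265566588595902430824935436248779296875.

15265566588595902430824935436248779296875


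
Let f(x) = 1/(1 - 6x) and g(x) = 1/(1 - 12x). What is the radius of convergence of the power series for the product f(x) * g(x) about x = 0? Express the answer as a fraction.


The radius of 1/(1 - 6x) is 1/6 (nearest singularity at x = 1/6), and the radius of 1/(1 - 12x) is 1/12.
The product f(x)*g(x) = 1/((1 - 6x)(1 - 12x)) has singularities at both 1/6 and 1/12, so its radius of convergence is the distance to the nearest one:
min(1/6, 1/12) = 1/12.

1/12


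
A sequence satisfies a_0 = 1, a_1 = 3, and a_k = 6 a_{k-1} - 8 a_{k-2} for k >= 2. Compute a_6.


The characteristic equation is t^2 - 6 t + 8 = 0, with roots r_1 = 4 and r_2 = 2 (so c_1 = r_1 + r_2, c_2 = -r_1 r_2 as required).
One can use the closed form a_n = A r_1^n + B r_2^n, but direct iteration is more reliable:
a_0 = 1, a_1 = 3, a_2 = 10, a_3 = 36, a_4 = 136, a_5 = 528, a_6 = 2080.
So a_6 = 2080.

2080


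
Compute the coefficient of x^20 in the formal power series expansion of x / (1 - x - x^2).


Let f(x) = sum_{k>=0} a_k x^k. Multiplying f(x) * (1 - x - x^2) = x and matching coefficients gives a_0 = 0, a_1 = 1, and a_k = a_{k-1} + a_{k-2} for k >= 2. These are the Fibonacci numbers F_k.
Iterating from F_0 = 0, F_1 = 1:
F_0=0, F_1=1, F_2=1, F_3=2, F_4=3, F_5=5, F_6=8, F_7=13, F_8=21, F_9=34, ...
F_20 = 6765.

6765


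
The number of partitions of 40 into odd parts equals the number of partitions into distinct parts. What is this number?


Computing partitions of 40 into odd parts (1, 3, 5, ...):
Using the generating function prod_{k>=0} 1/(1-x^(2k+1)),
the count is 1113

1113


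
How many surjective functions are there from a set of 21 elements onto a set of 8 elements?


By inclusion-exclusion on which target elements are missed, the number of surjections from an n-set onto a k-set is
surj(n, k) = sum_{j=0}^{k} (-1)^j C(k, j) (k - j)^n.
Equivalently surj(n, k) = k! * S(n, k), where S(n, k) is the Stirling number of the second kind.
For n = 21, k = 8:
S(21, 8) = 132511015347084, so
surj = 8! * 132511015347084 = 40320 * 132511015347084 = 5342844138794426880.

5342844138794426880


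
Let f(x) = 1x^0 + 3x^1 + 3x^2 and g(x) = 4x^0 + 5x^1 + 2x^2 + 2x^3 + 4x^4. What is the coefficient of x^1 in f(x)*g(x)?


Cauchy product at x^1:
1*5 + 3*4
= 17

17


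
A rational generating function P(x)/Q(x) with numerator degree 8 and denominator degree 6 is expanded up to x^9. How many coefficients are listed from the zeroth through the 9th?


Expanding up to x^9 gives the coefficients for x^0, x^1, ..., x^9.
That is 9 + 1 = 10 coefficients in total.

10


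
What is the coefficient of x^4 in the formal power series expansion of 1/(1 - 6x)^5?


The general identity 1/(1 - c x)^r = sum_{k>=0} c^k C(k + r - 1, r - 1) x^k follows by substituting y = c x into 1/(1 - y)^r = sum_{k>=0} C(k + r - 1, r - 1) y^k.
For c = 6, r = 5, k = 4:
6^4 * C(8, 4) = 1296 * 70 = 90720.

90720


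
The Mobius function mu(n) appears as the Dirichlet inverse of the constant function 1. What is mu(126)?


126 has a squared prime factor, so mu(126) = 0.
Factorization reveals a repeated prime.

0


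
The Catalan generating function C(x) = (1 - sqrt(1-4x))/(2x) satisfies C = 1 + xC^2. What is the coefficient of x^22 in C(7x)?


Substituting x -> 7x scales the n-th coefficient by 7^n, so [x^22] C(7x) = 7^22 * C_22.
C_22 = C(2*22, 22)/(23) = 2104098963720/23 = 91482563640.
So 7^22 * 91482563640 = 3909821048582988049 * 91482563640 = 357680452898004736014001938360.

357680452898004736014001938360


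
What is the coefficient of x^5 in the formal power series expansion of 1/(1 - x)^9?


The negative binomial / multiset identity is
1/(1 - x)^r = sum_{k>=0} C(k + r - 1, r - 1) x^k.
Here r = 9 and k = 5, so the coefficient is
C(5 + 8, 8) = C(13, 8)
= 1287

1287


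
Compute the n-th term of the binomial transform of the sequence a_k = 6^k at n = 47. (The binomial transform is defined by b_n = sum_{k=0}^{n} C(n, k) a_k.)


With a_k = 6^k, b_n = sum_{k=0}^{n} C(n, k) 6^k = (1 + 6)^n by the binomial theorem.
For n = 47: (1 + 6)^47 = 7^47 = 5243338316756303634461458718861951455543.

5243338316756303634461458718861951455543


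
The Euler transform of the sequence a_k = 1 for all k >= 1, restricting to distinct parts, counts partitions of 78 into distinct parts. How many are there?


Partitions of 78 into distinct parts can be computed via generating function.
Product (1+x)(1+x^2)(1+x^3)...
The coefficient of x^78 = 64234

64234


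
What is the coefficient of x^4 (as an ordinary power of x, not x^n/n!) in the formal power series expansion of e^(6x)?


The exponential series is e^y = sum_{k>=0} y^k / k!. Substituting y = 6x gives
e^(6x) = sum_{k>=0} 6^k x^k / k!.
So the coefficient of x^n is a^n/n! with a = 6, n = 4:
6^4 / 4! = 1296/24 = 54

54


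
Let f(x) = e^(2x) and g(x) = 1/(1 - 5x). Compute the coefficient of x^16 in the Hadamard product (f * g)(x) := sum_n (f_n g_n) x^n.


Expanding: f_k = 2^k/k! (from e^(2x)) and g_k = 5^k (from 1/(1 - 5x)). So the Hadamard coefficient (f * g)_k = 2^k 5^k / k! = (10)^k / k!.
For k = 16: 10^16/16! = 10000000000000000/20922789888000 = 2441406250/5108103.

2441406250/5108103


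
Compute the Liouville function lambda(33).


The Liouville function is lambda(k) = (-1)^Omega(k), where Omega(k) counts the prime factors of k with multiplicity.
Factoring: 33 = 3 * 11, so Omega(33) = 2.
lambda(33) = (-1)^2 = 1.

1


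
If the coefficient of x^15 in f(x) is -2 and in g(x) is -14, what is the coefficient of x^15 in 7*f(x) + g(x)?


Scalar multiplication scales coefficients: 7 * -2 = -14.
Then add the g coefficient: -14 + -14
= -28

-28


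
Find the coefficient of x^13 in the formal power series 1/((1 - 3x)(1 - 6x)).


By partial fractions or Cauchy convolution:
The coefficient equals sum_{k=0}^{13} 3^k * 6^(13-k).
= 26119793709

26119793709


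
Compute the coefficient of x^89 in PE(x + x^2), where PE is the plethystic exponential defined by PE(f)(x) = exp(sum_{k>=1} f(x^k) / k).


With f(x) = x + x^2, the exponent is sum_{k>=1} (x^k + x^(2k)) / k = -ln(1 - x) - ln(1 - x^2). Exponentiating:
PE(x + x^2) = 1 / ((1 - x)(1 - x^2)).
This is the generating function for partitions of n into parts of size 1 or 2. The number of 2's can be any j in 0..44, and the rest are 1's, so
[x^89] = floor(89/2) + 1 = 45.

45


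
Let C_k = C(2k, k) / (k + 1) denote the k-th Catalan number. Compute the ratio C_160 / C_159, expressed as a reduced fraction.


Using C_k = (2k)! / (k! (k+1)!), the ratio C_{k+1}/C_k simplifies to
C_{k+1}/C_k = [(2k+2)! / ((k+1)! (k+2)!)] * [k! (k+1)! / (2k)!]
 = (2k+2)(2k+1) / ((k+1)(k+2)) = 2(2k+1) / (k+2).
For k = 159: 2(2*159 + 1) / (159 + 2) = 638/161 = 638/161.

638/161


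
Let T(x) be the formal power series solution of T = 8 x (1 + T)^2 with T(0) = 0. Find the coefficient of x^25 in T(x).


Apply the Lagrange inversion formula: if T = 8 x * phi(T) with phi(t) = (1 + t)^2, then [x^n] T = 8^n * (1/n) [t^(n-1)] phi(t)^n = 8^n * (1/n) [t^(n-1)] (1 + t)^(2n) = 8^n * (1/n) C(2n, n-1).
Using the identity C(2n, n-1) = C(2n, n) * n / (n+1), the unscaled factor equals C(2n, n) / (n+1) = C_n, the n-th Catalan number.
For n = 25: C_25 = C(50, 25) / 26 = 126410606437752/26 = 4861946401452.
With the 8^25 = 37778931862957161709568 factor, the coefficient is 37778931862957161709568 * 4861946401452 = 183679141821804874793065781957492736.

183679141821804874793065781957492736


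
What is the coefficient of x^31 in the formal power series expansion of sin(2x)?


The Maclaurin series is sin(t) = sum_{k>=0} (-1)^k t^(2k+1) / (2k+1)!, so substituting t = 2x, only odd powers of x are nonzero, with coefficient of x^(2k+1) equal to (-1)^k 2^(2k+1) / (2k+1)!.
Write 31 = 2*15 + 1, giving the coefficient (-1)^15 * 2^31 / 31! = -2147483648/8222838654177922817725562880000000 = -32/122529844256906551386796875.

-32/122529844256906551386796875


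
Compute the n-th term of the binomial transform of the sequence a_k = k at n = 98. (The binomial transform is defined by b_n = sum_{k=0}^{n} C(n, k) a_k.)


With a_k = k, b_n = sum_{k=0}^{n} C(n, k) k. Using k * C(n, k) = n * C(n-1, k-1) gives b_n = n * sum_{k>=1} C(n-1, k-1) = n * 2^(n-1).
For n = 98: 98 * 2^97 = 98 * 158456325028528675187087900672 = 15528719852795810168334614265856.

15528719852795810168334614265856


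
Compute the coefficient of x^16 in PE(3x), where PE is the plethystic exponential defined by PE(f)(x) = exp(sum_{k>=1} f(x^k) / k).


With f(x) = 3x, the exponent is sum_{k>=1} 3 x^k / k = 3 * (-ln(1 - x)). Exponentiating:
PE(3x) = exp(-3 ln(1 - x)) = 1/(1 - x)^3.
By the negative binomial expansion, [x^n] 1/(1 - x)^3 = C(n + 2, 2).
For n = 16: C(18, 2) = 153.

153


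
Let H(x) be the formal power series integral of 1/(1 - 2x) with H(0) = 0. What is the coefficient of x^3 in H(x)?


1/(1 - 2x) = sum_{k>=0} 2^k x^k. Integrating termwise with H(0) = 0:
H(x) = sum_{k>=0} 2^k x^(k+1) / (k+1) = sum_{m>=1} 2^(m-1) x^m / m.
For m = 3: 2^2/3 = 4/3 = 4/3.

4/3


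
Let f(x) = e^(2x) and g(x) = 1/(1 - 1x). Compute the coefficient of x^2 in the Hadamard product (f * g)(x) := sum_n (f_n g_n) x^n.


Expanding: f_k = 2^k/k! (from e^(2x)) and g_k = 1^k (from 1/(1 - 1x)). So the Hadamard coefficient (f * g)_k = 2^k 1^k / k! = (2)^k / k!.
For k = 2: 2^2/2! = 4/2 = 2.

2


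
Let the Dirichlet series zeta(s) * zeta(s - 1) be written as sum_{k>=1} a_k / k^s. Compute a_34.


Convolution gives a_k = sum_{d | k} d * 1 = sum_{d | k} d = sigma(k), the sum of positive divisors of k.
For k = 34, the divisors are 1, 2, 17, 34, so
sigma(34) = 1 + 2 + 17 + 34 = 54.

54


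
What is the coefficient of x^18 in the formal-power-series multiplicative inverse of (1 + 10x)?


The inverse is 1/(1 + 10x). Apply the geometric identity 1/(1 - y) = sum_{k>=0} y^k with y = -10x:
1/(1 + 10x) = sum_{k>=0} (-10)^k x^k.
So the coefficient of x^18 is (-10)^18 = 1000000000000000000.

1000000000000000000


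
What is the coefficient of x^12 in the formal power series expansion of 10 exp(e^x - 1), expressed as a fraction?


exp(e^x - 1) is the exponential generating function for the Bell numbers Bell_k: exp(e^x - 1) = sum_{k>=0} Bell_k x^k / k!.
So the coefficient of x^12 in 10 exp(e^x - 1) is 10 Bell_12 / 12!.
Computing: Bell_12 = 4213597 and 12! = 479001600, giving
10 * 4213597/479001600 = 4213597/47900160.

4213597/47900160


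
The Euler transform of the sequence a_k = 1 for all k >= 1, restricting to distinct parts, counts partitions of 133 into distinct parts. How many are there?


Partitions of 133 into distinct parts can be computed via generating function.
Product (1+x)(1+x^2)(1+x^3)...
The coefficient of x^133 = 5802008

5802008


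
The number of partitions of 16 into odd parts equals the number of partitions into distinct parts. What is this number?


Computing partitions of 16 into odd parts (1, 3, 5, ...):
Using the generating function prod_{k>=0} 1/(1-x^(2k+1)),
the count is 32

32


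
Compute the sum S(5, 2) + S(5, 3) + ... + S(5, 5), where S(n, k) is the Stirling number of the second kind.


By definition, S(n, k) counts partitions of an n-set into exactly k nonempty blocks.
Computing row n = 5 for k = 2..5:
S(5, k): 15, 25, 10, 1
Sum = 51.

51


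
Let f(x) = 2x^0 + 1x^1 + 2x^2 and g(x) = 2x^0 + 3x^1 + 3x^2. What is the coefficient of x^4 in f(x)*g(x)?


Cauchy product at x^4:
2*3
= 6

6


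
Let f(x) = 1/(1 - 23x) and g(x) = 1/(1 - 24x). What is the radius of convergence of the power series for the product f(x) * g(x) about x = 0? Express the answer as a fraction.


The radius of 1/(1 - 23x) is 1/23 (nearest singularity at x = 1/23), and the radius of 1/(1 - 24x) is 1/24.
The product f(x)*g(x) = 1/((1 - 23x)(1 - 24x)) has singularities at both 1/23 and 1/24, so its radius of convergence is the distance to the nearest one:
min(1/23, 1/24) = 1/24.

1/24


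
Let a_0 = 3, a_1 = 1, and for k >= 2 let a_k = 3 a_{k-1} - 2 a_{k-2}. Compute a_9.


Iterating the recurrence forward:
a_0 = 3
a_1 = 1
a_2 = 3*1 - 2*3 = -3
a_3 = 3*-3 - 2*1 = -11
a_4 = 3*-11 - 2*-3 = -27
a_5 = 3*-27 - 2*-11 = -59
a_6 = 3*-59 - 2*-27 = -123
a_7 = 3*-123 - 2*-59 = -251
a_8 = 3*-251 - 2*-123 = -507
a_9 = 3*-507 - 2*-251 = -1019
So a_9 = -1019.

-1019


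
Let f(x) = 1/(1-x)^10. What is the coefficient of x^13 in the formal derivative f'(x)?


Differentiate: d/dx [ 1/(1-x)^r ] = r / (1-x)^(r+1).
Here r = 10, so f'(x) = 10 / (1-x)^11.
The expansion of 1/(1-x)^(r+1) has coefficient of x^n equal to C(n+r, r).
So the coefficient of x^13 in f'(x) is
10 * C(23, 10) = 10 * 1144066 = 11440660

11440660


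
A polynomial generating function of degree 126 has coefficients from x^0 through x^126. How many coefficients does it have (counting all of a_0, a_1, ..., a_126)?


A polynomial of degree 126 takes the form a_0 + a_1 x + ... + a_126 x^126.
The number of coefficients is 126 + 1 = 127.

127


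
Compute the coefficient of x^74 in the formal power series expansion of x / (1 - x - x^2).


Let f(x) = sum_{k>=0} a_k x^k. Multiplying f(x) * (1 - x - x^2) = x and matching coefficients gives a_0 = 0, a_1 = 1, and a_k = a_{k-1} + a_{k-2} for k >= 2. These are the Fibonacci numbers F_k.
Iterating from F_0 = 0, F_1 = 1:
F_0=0, F_1=1, F_2=1, F_3=2, F_4=3, F_5=5, F_6=8, F_7=13, F_8=21, F_9=34, ...
F_74 = 1304969544928657.

1304969544928657


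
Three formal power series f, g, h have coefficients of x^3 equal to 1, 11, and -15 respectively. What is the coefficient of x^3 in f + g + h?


Series addition is componentwise:
1 + 11 + -15
= -3

-3


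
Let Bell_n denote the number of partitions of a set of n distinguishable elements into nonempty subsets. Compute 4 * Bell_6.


Bell_6 can be computed from the Bell triangle or from Dobinski's identity Bell_n = (1/e) * sum_{k>=0} k^n / k!.
Computing Bell_6 = 203.
Then 4 * 203 = 812.

812


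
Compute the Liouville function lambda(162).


The Liouville function is lambda(k) = (-1)^Omega(k), where Omega(k) counts the prime factors of k with multiplicity.
Factoring: 162 = 2 * 3 * 3 * 3 * 3, so Omega(162) = 5.
lambda(162) = (-1)^5 = -1.

-1


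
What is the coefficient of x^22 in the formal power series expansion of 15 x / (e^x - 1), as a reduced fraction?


The exponential generating function for Bernoulli numbers is
x / (e^x - 1) = sum_{k>=0} B_k x^k / k!.
So the coefficient of x^22 in 15 x / (e^x - 1) is 15 B_22 / 22!.
Computing: B_22 = 854513/138, 22! = 1124000727777607680000, giving
15 * 854513/138 / 1124000727777607680000 = 77683/940073335959453696000.

77683/940073335959453696000


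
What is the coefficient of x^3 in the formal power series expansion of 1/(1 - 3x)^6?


The general identity 1/(1 - c x)^r = sum_{k>=0} c^k C(k + r - 1, r - 1) x^k follows by substituting y = c x into 1/(1 - y)^r = sum_{k>=0} C(k + r - 1, r - 1) y^k.
For c = 3, r = 6, k = 3:
3^3 * C(8, 5) = 27 * 56 = 1512.

1512


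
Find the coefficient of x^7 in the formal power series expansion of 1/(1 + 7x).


Write 1/(1 + c x) = 1/(1 - (-c) x) and apply the geometric-series identity
1/(1 - y) = sum_{k>=0} y^k to get 1/(1 + c x) = sum_{k>=0} (-c)^k x^k.
So the coefficient of x^k is (-c)^k = (-1)^k * c^k.
Here c = 7 and k = 7:
(-7)^7 = -1 * 823543 = -823543

-823543


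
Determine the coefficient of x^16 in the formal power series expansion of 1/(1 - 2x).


The geometric series identity gives 1/(1 - c x) = sum_{k>=0} c^k x^k, so the coefficient of x^k is c^k.
Here c = 2 and k = 16.
Computing: 2^16 = 65536

65536


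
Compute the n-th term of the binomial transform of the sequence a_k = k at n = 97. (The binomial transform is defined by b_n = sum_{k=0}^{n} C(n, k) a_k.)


With a_k = k, b_n = sum_{k=0}^{n} C(n, k) k. Using k * C(n, k) = n * C(n-1, k-1) gives b_n = n * sum_{k>=1} C(n-1, k-1) = n * 2^(n-1).
For n = 97: 97 * 2^96 = 97 * 79228162514264337593543950336 = 7685131763883640746573763182592.

7685131763883640746573763182592


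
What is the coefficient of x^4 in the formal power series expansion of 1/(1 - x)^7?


The expansion 1/(1 - x)^r = sum_{k>=0} C(k + r - 1, r - 1) x^k follows from the multiset / negative-binomial theorem (or from repeated differentiation of the geometric series).
For r = 7 and k = 4:
C(10, 6) = 3628800 / (720 * 24) = 210.

210


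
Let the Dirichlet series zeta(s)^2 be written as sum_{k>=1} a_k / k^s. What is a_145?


The Dirichlet convolution of the constant function 1 with itself gives (1 * 1)(k) = sum_{d | k} 1 = d(k), the number of positive divisors of k.
Since zeta(s) = sum_{k>=1} 1/k^s, we have zeta(s)^2 = sum_{k>=1} d(k)/k^s, so a_k = d(k).
For k = 145: the divisors are 1, 5, 29, 145.
Count = 4.

4


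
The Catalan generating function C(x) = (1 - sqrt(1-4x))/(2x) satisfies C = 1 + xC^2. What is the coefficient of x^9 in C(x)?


Substituting x -> x scales the n-th coefficient by 1, so [x^9] C(x) = C_9.
C_9 = C(2*9, 9)/(10) = 48620/10 = 4862.
= 4862.

4862


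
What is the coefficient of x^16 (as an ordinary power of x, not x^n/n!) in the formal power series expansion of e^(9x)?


The exponential series is e^y = sum_{k>=0} y^k / k!. Substituting y = 9x gives
e^(9x) = sum_{k>=0} 9^k x^k / k!.
So the coefficient of x^n is a^n/n! with a = 9, n = 16:
9^16 / 16! = 1853020188851841/20922789888000 = 2541865828329/28700672000

2541865828329/28700672000


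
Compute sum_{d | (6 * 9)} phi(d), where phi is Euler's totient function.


First, 6 * 9 = 54. One classical identity is sum_{d | n} phi(d) = n (each k in [1, n] has a unique gcd with n, and among the k's with gcd(k, n) = n/d there are phi(d) of them). So the sum equals 54. We also verify directly:
Divisors of 54: 1, 2, 3, 6, 9, 18, 27, 54.
phi values: 1, 1, 2, 2, 6, 6, 18, 18.
Sum = 54.

54


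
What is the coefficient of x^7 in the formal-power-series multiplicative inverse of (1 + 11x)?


The inverse is 1/(1 + 11x). Apply the geometric identity 1/(1 - y) = sum_{k>=0} y^k with y = -11x:
1/(1 + 11x) = sum_{k>=0} (-11)^k x^k.
So the coefficient of x^7 is (-11)^7 = -19487171.

-19487171


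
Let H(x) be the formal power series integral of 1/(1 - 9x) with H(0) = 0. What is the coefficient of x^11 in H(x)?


1/(1 - 9x) = sum_{k>=0} 9^k x^k. Integrating termwise with H(0) = 0:
H(x) = sum_{k>=0} 9^k x^(k+1) / (k+1) = sum_{m>=1} 9^(m-1) x^m / m.
For m = 11: 9^10/11 = 3486784401/11 = 3486784401/11.

3486784401/11


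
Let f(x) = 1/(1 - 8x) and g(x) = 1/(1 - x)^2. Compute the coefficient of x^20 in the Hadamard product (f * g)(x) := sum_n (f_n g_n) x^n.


f has coefficients f_k = 8^k. For g = 1/(1 - x)^2 the coefficient is g_k = C(k + 1, 1) = k + 1. The Hadamard coefficient is (f * g)_k = 8^k * (k + 1).
For k = 20: 8^20 * 21 = 1152921504606846976 * 21 = 24211351596743786496.

24211351596743786496


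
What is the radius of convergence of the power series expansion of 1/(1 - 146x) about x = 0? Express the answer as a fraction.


Expanding 1/(1 - 146x) = sum_{k>=0} 146^k x^k, the series converges when |146x| < 1, i.e., |x| < 1/146.
So the radius of convergence is 1/146 = 1/146.

1/146


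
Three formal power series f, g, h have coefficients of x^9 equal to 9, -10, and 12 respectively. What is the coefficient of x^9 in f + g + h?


Series addition is componentwise:
9 + -10 + 12
= 11

11


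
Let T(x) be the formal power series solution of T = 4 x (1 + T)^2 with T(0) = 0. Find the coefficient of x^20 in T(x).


Apply the Lagrange inversion formula: if T = 4 x * phi(T) with phi(t) = (1 + t)^2, then [x^n] T = 4^n * (1/n) [t^(n-1)] phi(t)^n = 4^n * (1/n) [t^(n-1)] (1 + t)^(2n) = 4^n * (1/n) C(2n, n-1).
Using the identity C(2n, n-1) = C(2n, n) * n / (n+1), the unscaled factor equals C(2n, n) / (n+1) = C_n, the n-th Catalan number.
For n = 20: C_20 = C(40, 20) / 21 = 137846528820/21 = 6564120420.
With the 4^20 = 1099511627776 factor, the coefficient is 1099511627776 * 6564120420 = 7217326727911880785920.

7217326727911880785920


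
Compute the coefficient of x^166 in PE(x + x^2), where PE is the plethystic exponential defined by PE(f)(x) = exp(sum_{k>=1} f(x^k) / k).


With f(x) = x + x^2, the exponent is sum_{k>=1} (x^k + x^(2k)) / k = -ln(1 - x) - ln(1 - x^2). Exponentiating:
PE(x + x^2) = 1 / ((1 - x)(1 - x^2)).
This is the generating function for partitions of n into parts of size 1 or 2. The number of 2's can be any j in 0..83, and the rest are 1's, so
[x^166] = floor(166/2) + 1 = 84.

84


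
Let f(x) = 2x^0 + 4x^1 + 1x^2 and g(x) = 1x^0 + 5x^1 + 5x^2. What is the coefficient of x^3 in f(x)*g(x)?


Cauchy product at x^3:
4*5 + 1*5
= 25

25


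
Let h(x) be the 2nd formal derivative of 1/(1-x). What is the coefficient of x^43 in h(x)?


Differentiating 2 times: d^2/dx^2 [1/(1-x)] = 2!/(1-x)^3.
The expansion 1/(1-x)^3 = sum_{k>=0} C(k+2, 2) x^k, so the coefficient of x^n in 2!/(1-x)^3 is 2! * C(n+2, 2).
For n = 43: 2 * C(45, 2) = 2 * 990 = 1980

1980


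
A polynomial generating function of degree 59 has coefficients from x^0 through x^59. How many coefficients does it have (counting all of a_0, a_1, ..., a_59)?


A polynomial of degree 59 takes the form a_0 + a_1 x + ... + a_59 x^59.
The number of coefficients is 59 + 1 = 60.

60


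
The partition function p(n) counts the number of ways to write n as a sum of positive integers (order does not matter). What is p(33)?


Using the generating function prod_{k>=1} 1/(1-x^k), we compute p(33).
By dynamic programming over parts 1 through 33:
p(33) = 10143

10143


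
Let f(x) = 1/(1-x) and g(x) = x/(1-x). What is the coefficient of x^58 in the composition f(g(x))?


First simplify the composition: f(g(x)) = 1/(1 - x/(1-x)) = (1-x)/((1-x) - x) = (1-x)/(1-2x).
Now extract the coefficient. Write (1-x)/(1-2x) = 1/(1-2x) - x/(1-2x).
The coefficient of x^n in 1/(1-2x) is 2^n, and in x/(1-2x) is 2^(n-1) (for n >= 1).
So the coefficient of x^58 is 2^58 - 2^57 = 288230376151711744 - 144115188075855872 = 144115188075855872.

144115188075855872


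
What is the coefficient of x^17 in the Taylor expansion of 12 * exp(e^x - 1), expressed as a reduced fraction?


exp(e^x - 1) = sum_{k>=0} Bell_k x^k / k!, where Bell_k is the k-th Bell number.
So the coefficient of x^17 is 12 * Bell_17 / 17!.
Computing: Bell_17 = 82864869804 and 17! = 355687428096000, giving
12 * 82864869804/355687428096000 = 255755771/91483392000.

255755771/91483392000


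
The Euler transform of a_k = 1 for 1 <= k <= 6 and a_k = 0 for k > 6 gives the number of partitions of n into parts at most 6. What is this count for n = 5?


Partitions of 5 into parts at most 6:
Using generating function (1-x)^(-1)(1-x^2)^(-1)...(1-x^6)^(-1),
the coefficient of x^5 = 7

7
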